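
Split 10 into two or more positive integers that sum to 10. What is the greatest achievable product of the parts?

Let g[k] be the best product for length k (with at least one cut). For each first piece i, the rest contributes max(k−i, g[k−i]).
g[2] = 1·max(1,0) = 1·1 = 1
g[3] = 1·max(2,1) = 1·2 = 2
g[4] = 2·max(2,1) = 2·2 = 4
g[5] = 2·max(3,2) = 2·3 = 6
g[6] = 3·max(3,2) = 3·3 = 9
g[7] = 2·max(5,6) = 2·6 = 12
g[8] = 2·max(6,9) = 2·9 = 18
g[9] = 3·max(6,9) = 3·9 = 27
g[10] = 2·max(8,18) = 2·18 = 36
One optimal split: 3 + 3 + 2 + 2; product 3·3·2·2 = 36.

36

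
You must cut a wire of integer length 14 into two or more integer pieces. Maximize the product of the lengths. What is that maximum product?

162

Let P[k] be the best product for length k (with at least one cut). For each first piece i, the rest contributes max(k−i, P[k−i]).
P[2] = 1·max(1,0) = 1·1 = 1
P[3] = max(1·2, 2·1) = 2
P[4] = max(1·3, 2·2, 3·1) = 4
P[5] = max(1·4, 2·3, 3·2, 4·1) = 6
P[6] = max(1·6, 2·4, 3·3, 4·2, 5·1) = 9
P[7] = max(1·9, 2·6, 3·4, 4·3, 5·2, 6·1) = 12
P[8] = max(1·12, 2·9, 3·6, …, 6·2, 7·1) = 18
P[9] = max(1·18, 2·12, 3·9, …, 7·2, 8·1) = 27
P[10] = max(1·27, 2·18, 3·12, …, 8·2, 9·1) = 36
P[11] = max(1·36, 2·27, 3·18, …, 9·2, 10·1) = 54
P[12] = max(1·54, 2·36, 3·27, …, 10·2, 11·1) = 81
P[13] = max(1·81, 2·54, 3·36, …, 11·2, 12·1) = 108
P[14] = max(1·108, 2·81, 3·54, …, 12·2, 13·1) = 162
One optimal split: 3 + 3 + 3 + 3 + 2; product 3·3·3·3·2 = 162.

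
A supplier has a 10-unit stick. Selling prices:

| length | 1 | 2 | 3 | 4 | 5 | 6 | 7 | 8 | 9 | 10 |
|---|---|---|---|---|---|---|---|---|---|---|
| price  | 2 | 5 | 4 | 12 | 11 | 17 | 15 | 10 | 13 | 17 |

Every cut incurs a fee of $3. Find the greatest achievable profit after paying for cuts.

26

Build net[k] bottom-up: net[k] = max over allowed piece i of (p[i] + net[k−i]) − 3 per cut.
net[1] = 2
net[2] = max(2+2-3, 5+0) = 5
net[3] = max(2+5-3, 5+2-3, 4+0) = 4
net[4] = max(2+4-3, 5+5-3, 4+2-3, 12+0) = 12
net[5] = max(2+12-3, 5+4-3, 4+5-3, 12+2-3, 11+0) = 11
net[6] = max(2+11-3, 5+12-3, 4+4-3, 12+5-3, 11+2-3, 17+0) = 17
net[7] = max(2+17-3, 5+11-3, 4+12-3, …, 17+2-3, 15+0) = 16
net[8] = max(2+16-3, 5+17-3, 4+11-3, …, 15+2-3, 10+0) = 21
net[9] = max(2+21-3, 5+16-3, 4+17-3, …, 10+2-3, 13+0) = 20
net[10] = max(2+20-3, 5+21-3, 4+16-3, …, 13+2-3, 17+0) = 26
One optimal plan: pieces 6 + 4 (1 cut) → $29 − $3 = $26.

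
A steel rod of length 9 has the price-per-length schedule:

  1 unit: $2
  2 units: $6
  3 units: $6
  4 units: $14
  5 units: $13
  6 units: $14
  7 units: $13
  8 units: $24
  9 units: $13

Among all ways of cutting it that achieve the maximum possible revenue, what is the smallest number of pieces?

3

Build r[k] bottom-up: r[k] = max over allowed piece i of (p[i] + r[k−i]).
r[1] = 2
r[2] = max(2+2, 6+0) = 6
r[3] = max(2+6, 6+2, 6+0) = 8
r[4] = max(2+8, 6+6, 6+2, 14+0) = 14
r[5] = max(2+14, 6+8, 6+6, 14+2, 13+0) = 16
r[6] = max(2+16, 6+14, 6+8, 14+6, 13+2, 14+0) = 20
r[7] = max(2+20, 6+16, 6+14, …, 14+2, 13+0) = 22
r[8] = max(2+22, 6+20, 6+16, …, 13+2, 24+0) = 28
r[9] = max(2+28, 6+22, 6+20, …, 24+2, 13+0) = 30
Maximum revenue is $30.
Now minimize piece count subject to staying optimal: for each k, pieces[k] = 1 + min over i with p[i]+r[k−i]=r[k] of pieces[k−i].
pieces[6] = 2
pieces[7] = 3
pieces[8] = 2
pieces[9] = 3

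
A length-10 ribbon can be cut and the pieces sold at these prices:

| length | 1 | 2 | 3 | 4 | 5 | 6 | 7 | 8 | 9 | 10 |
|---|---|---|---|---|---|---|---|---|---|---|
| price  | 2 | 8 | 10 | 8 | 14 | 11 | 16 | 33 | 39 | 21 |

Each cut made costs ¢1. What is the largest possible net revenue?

Build v[k] bottom-up: v[k] = max over allowed piece i of (p[i] + v[k−i]) − 1 per cut.
v[1] = 2
v[2] = 8
v[3] = 10
v[4] = 15  (first piece 2, then v[2]=8)
v[5] = 17  (first piece 2, then v[3]=10)
v[6] = 22  (first piece 2, then v[4]=15)
v[7] = 24  (first piece 2, then v[5]=17)
v[8] = 33
v[9] = 39
v[10] = 40  (first piece 1, then v[9]=39)
One optimal plan: pieces 9 + 1 (1 cut) → ¢41 − ¢1 = ¢40.

40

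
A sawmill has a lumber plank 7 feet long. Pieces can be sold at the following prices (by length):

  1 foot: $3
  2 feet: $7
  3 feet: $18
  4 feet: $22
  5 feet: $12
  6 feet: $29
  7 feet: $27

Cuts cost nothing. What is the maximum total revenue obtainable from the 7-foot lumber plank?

Build R[k] bottom-up: R[k] = max over allowed piece i of (p[i] + R[k−i]).
R[1] = 3
R[2] = 7
R[3] = 18
R[4] = 22
R[5] = 25  (first piece 1, then R[4]=22)
R[6] = 36  (first piece 3, then R[3]=18)
R[7] = 40  (first piece 3, then R[4]=22)
One optimal cutting: 4 + 3 → $22 + $18 = $40.

40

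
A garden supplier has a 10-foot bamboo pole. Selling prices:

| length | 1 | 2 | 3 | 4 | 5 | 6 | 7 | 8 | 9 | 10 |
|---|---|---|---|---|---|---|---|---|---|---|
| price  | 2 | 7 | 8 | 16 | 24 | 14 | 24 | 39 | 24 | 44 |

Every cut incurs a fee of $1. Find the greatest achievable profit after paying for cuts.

47

Consider every possible first cut. v[k] is the best of p[i]+v[k−i] over all sellable i≤k, charging 1 whenever i<k.
v[1] = 2
v[2] = 7
v[3] = 8  (first piece 1, then v[2]=7)
v[4] = 16
v[5] = 24
v[6] = 25  (first piece 1, then v[5]=24)
v[7] = 30  (first piece 2, then v[5]=24)
v[8] = 39
v[9] = 40  (first piece 1, then v[8]=39)
v[10] = 47  (first piece 5, then v[5]=24)
One optimal plan: pieces 5 + 5 (1 cut) → $48 − $1 = $47.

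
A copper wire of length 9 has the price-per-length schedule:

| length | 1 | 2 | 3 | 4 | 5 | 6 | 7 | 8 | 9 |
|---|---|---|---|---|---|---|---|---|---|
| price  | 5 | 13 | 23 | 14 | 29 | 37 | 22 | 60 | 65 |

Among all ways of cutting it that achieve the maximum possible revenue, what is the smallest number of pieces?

3

Build r[k] bottom-up: r[k] = max over allowed piece i of (p[i] + r[k−i]).
r[1] = 5
r[2] = max(5+5, 13+0) = 13
r[3] = max(5+13, 13+5, 23+0) = 23
r[4] = max(5+23, 13+13, 23+5, 14+0) = 28
r[5] = max(5+28, 13+23, 23+13, 14+5, 29+0) = 36
r[6] = max(5+36, 13+28, 23+23, 14+13, 29+5, 37+0) = 46
r[7] = max(5+46, 13+36, 23+28, …, 37+5, 22+0) = 51
r[8] = max(5+51, 13+46, 23+36, …, 22+5, 60+0) = 60
r[9] = max(5+60, 13+51, 23+46, …, 60+5, 65+0) = 69
Maximum revenue is €69.
Now minimize piece count subject to staying optimal: for each k, pieces[k] = 1 + min over i with p[i]+r[k−i]=r[k] of pieces[k−i].
pieces[6] = 2
pieces[7] = 3
pieces[8] = 1
pieces[9] = 3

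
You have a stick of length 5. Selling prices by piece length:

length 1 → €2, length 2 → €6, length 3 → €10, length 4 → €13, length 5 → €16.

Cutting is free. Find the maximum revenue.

Let v[k] be the best obtainable value from length k. For each k, try every first piece i and keep the best of price[i] + v[k−i].
v[1] = 2
v[2] = max(2+2, 6+0) = 6
v[3] = max(2+6, 6+2, 10+0) = 10
v[4] = max(2+10, 6+6, 10+2, 13+0) = 13
v[5] = max(2+13, 6+10, 10+6, 13+2, 16+0) = 16
One optimal cutting: 3 + 2 → €10 + €6 = €16.

16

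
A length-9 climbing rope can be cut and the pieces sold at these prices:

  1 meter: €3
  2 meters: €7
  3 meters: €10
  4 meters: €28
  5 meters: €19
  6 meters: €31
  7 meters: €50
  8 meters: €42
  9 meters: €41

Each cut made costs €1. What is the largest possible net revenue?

Build r[k] bottom-up: r[k] = max over allowed piece i of (p[i] + r[k−i]) − 1 per cut.
r[1] = 3
r[2] = max(3+3-1, 7+0) = 7
r[3] = max(3+7-1, 7+3-1, 10+0) = 10
r[4] = max(3+10-1, 7+7-1, 10+3-1, 28+0) = 28
r[5] = max(3+28-1, 7+10-1, 10+7-1, 28+3-1, 19+0) = 30
r[6] = max(3+30-1, 7+28-1, 10+10-1, 28+7-1, 19+3-1, 31+0) = 34
r[7] = max(3+34-1, 7+30-1, 10+28-1, …, 31+3-1, 50+0) = 50
r[8] = max(3+50-1, 7+34-1, 10+30-1, …, 50+3-1, 42+0) = 55
r[9] = max(3+55-1, 7+50-1, 10+34-1, …, 42+3-1, 41+0) = 57
One optimal plan: pieces 4 + 4 + 1 (2 cuts) → €59 − €2 = €57.

57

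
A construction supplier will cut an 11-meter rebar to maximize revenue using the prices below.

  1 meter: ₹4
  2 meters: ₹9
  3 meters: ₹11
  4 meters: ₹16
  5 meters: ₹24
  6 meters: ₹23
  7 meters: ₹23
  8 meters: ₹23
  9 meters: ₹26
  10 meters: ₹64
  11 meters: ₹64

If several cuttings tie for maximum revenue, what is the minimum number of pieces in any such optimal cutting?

Build r[k] bottom-up: r[k] = max over allowed piece i of (p[i] + r[k−i]).
r[1] = 4
r[2] = max(4+4, 9+0) = 9
r[3] = max(4+9, 9+4, 11+0) = 13
r[4] = max(4+13, 9+9, 11+4, 16+0) = 18
r[5] = max(4+18, 9+13, 11+9, 16+4, 24+0) = 24
r[6] = max(4+24, 9+18, 11+13, 16+9, 24+4, 23+0) = 28
r[7] = max(4+28, 9+24, 11+18, …, 23+4, 23+0) = 33
r[8] = max(4+33, 9+28, 11+24, …, 23+4, 23+0) = 37
r[9] = max(4+37, 9+33, 11+28, …, 23+4, 26+0) = 42
r[10] = max(4+42, 9+37, 11+33, …, 26+4, 64+0) = 64
r[11] = max(4+64, 9+42, 11+37, …, 64+4, 64+0) = 68
Maximum revenue is ₹68.
Now minimize piece count subject to staying optimal: for each k, pieces[k] = 1 + min over i with p[i]+r[k−i]=r[k] of pieces[k−i].
pieces[8] = 3
pieces[9] = 3
pieces[10] = 1
pieces[11] = 2

2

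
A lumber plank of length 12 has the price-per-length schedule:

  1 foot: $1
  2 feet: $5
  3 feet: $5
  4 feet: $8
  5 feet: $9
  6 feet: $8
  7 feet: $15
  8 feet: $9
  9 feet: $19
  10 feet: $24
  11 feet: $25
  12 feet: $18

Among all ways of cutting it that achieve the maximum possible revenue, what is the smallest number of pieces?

Build r[k] bottom-up: r[k] = max over allowed piece i of (p[i] + r[k−i]).
r[1] = 1
r[2] = 5
r[3] = 6  (first piece 1, then r[2]=5)
r[4] = 10  (first piece 2, then r[2]=5)
r[5] = 11  (first piece 1, then r[4]=10)
r[6] = 15  (first piece 2, then r[4]=10)
r[7] = 16  (first piece 1, then r[6]=15)
r[8] = 20  (first piece 2, then r[6]=15)
r[9] = 21  (first piece 1, then r[8]=20)
r[10] = 25  (first piece 2, then r[8]=20)
r[11] = 26  (first piece 1, then r[10]=25)
r[12] = 30  (first piece 2, then r[10]=25)
Maximum revenue is $30.
Now minimize piece count subject to staying optimal: for each k, pieces[k] = 1 + min over i with p[i]+r[k−i]=r[k] of pieces[k−i].
pieces[9] = 5
pieces[10] = 5
pieces[11] = 6
pieces[12] = 6

6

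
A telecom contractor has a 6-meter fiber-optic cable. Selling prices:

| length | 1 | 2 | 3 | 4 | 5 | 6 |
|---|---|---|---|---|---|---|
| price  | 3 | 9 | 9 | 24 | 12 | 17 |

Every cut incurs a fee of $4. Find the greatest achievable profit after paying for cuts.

29

Consider every possible first cut. r[k] is the best of p[i]+r[k−i] over all sellable i≤k, charging 4 whenever i<k.
r[1] = 3
r[2] = 9
r[3] = 9
r[4] = 24
r[5] = 23  (first piece 1, then r[4]=24)
r[6] = 29  (first piece 2, then r[4]=24)
One optimal plan: pieces 4 + 2 (1 cut) → $33 − $4 = $29.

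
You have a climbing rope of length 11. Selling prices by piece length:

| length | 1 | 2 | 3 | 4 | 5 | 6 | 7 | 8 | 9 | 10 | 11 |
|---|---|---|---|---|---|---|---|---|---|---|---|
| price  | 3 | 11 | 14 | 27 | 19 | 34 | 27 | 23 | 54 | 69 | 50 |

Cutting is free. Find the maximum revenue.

72

Consider every possible first cut. R[k] is the best of p[i]+R[k−i] over all sellable i≤k.
R[1] = 3
R[2] = 11
R[3] = 14  (first piece 1, then R[2]=11)
R[4] = 27
R[5] = 30  (first piece 1, then R[4]=27)
R[6] = 38  (first piece 2, then R[4]=27)
R[7] = 41  (first piece 1, then R[6]=38)
R[8] = 54  (first piece 4, then R[4]=27)
R[9] = 57  (first piece 1, then R[8]=54)
R[10] = 69
R[11] = 72  (first piece 1, then R[10]=69)
One optimal cutting: 10 + 1 → €69 + €3 = €72.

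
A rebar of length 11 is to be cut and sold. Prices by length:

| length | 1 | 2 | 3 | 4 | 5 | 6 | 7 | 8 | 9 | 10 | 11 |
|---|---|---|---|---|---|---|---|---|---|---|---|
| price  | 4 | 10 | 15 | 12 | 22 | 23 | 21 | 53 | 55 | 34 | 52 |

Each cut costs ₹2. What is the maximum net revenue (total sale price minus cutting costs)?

Consider every possible first cut. v[k] is the best of p[i]+v[k−i] over all sellable i≤k, charging 2 whenever i<k.
v[1] = 4
v[2] = 10
v[3] = 15
v[4] = 18  (first piece 2, then v[2]=10)
v[5] = 23  (first piece 2, then v[3]=15)
v[6] = 28  (first piece 3, then v[3]=15)
v[7] = 31  (first piece 2, then v[5]=23)
v[8] = 53
v[9] = 55  (first piece 1, then v[8]=53)
v[10] = 61  (first piece 2, then v[8]=53)
v[11] = 66  (first piece 3, then v[8]=53)
One optimal plan: pieces 8 + 3 (1 cut) → ₹68 − ₹2 = ₹66.

66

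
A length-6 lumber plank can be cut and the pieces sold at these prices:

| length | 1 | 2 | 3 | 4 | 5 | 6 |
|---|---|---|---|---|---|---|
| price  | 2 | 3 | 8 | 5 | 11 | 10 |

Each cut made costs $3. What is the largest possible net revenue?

13

Build v[k] bottom-up: v[k] = max over allowed piece i of (p[i] + v[k−i]) − 3 per cut.
v[1] = 2
v[2] = max(2+2-3, 3+0) = 3
v[3] = max(2+3-3, 3+2-3, 8+0) = 8
v[4] = max(2+8-3, 3+3-3, 8+2-3, 5+0) = 7
v[5] = max(2+7-3, 3+8-3, 8+3-3, 5+2-3, 11+0) = 11
v[6] = max(2+11-3, 3+7-3, 8+8-3, 5+3-3, 11+2-3, 10+0) = 13
One optimal plan: pieces 3 + 3 (1 cut) → $16 − $3 = $13.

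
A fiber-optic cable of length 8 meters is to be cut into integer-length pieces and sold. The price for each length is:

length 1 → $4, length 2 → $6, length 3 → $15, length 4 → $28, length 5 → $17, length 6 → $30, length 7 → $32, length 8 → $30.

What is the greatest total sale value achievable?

56

Consider every possible first cut. r[k] is the best of p[i]+r[k−i] over all sellable i≤k.
r[1] = 4
r[2] = max(4+4, 6+0) = 8
r[3] = max(4+8, 6+4, 15+0) = 15
r[4] = max(4+15, 6+8, 15+4, 28+0) = 28
r[5] = max(4+28, 6+15, 15+8, 28+4, 17+0) = 32
r[6] = max(4+32, 6+28, 15+15, 28+8, 17+4, 30+0) = 36
r[7] = max(4+36, 6+32, 15+28, …, 30+4, 32+0) = 43
r[8] = max(4+43, 6+36, 15+32, …, 32+4, 30+0) = 56
One optimal cutting: 4 + 4 → $28 + $28 = $56.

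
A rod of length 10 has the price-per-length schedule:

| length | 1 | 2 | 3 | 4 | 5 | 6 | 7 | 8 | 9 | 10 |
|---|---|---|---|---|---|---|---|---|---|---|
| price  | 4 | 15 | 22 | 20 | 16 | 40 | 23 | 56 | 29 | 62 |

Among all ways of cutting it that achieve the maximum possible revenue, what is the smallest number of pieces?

Build r[k] bottom-up: r[k] = max over allowed piece i of (p[i] + r[k−i]).
r[1] = 4
r[2] = 15
r[3] = 22
r[4] = 30  (first piece 2, then r[2]=15)
r[5] = 37  (first piece 2, then r[3]=22)
r[6] = 45  (first piece 2, then r[4]=30)
r[7] = 52  (first piece 2, then r[5]=37)
r[8] = 60  (first piece 2, then r[6]=45)
r[9] = 67  (first piece 2, then r[7]=52)
r[10] = 75  (first piece 2, then r[8]=60)
Maximum revenue is $75.
Now minimize piece count subject to staying optimal: for each k, pieces[k] = 1 + min over i with p[i]+r[k−i]=r[k] of pieces[k−i].
pieces[7] = 3
pieces[8] = 4
pieces[9] = 4
pieces[10] = 5

5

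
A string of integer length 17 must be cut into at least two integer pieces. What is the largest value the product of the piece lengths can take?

486

Let m[k] be the best product for length k (with at least one cut). For each first piece i, the rest contributes max(k−i, m[k−i]).
m[2] = 1*max(1,0) = 1*1 = 1
m[3] = max(1*2, 2*1) = 2
m[4] = max(1*3, 2*2, 3*1) = 4
m[5] = max(1*4, 2*3, 3*2, 4*1) = 6
m[6] = max(1*6, 2*4, 3*3, 4*2, 5*1) = 9
m[7] = max(1*9, 2*6, 3*4, 4*3, 5*2, 6*1) = 12
m[8] = max(1*12, 2*9, 3*6, …, 6*2, 7*1) = 18
m[9] = max(1*18, 2*12, 3*9, …, 7*2, 8*1) = 27
m[10] = max(1*27, 2*18, 3*12, …, 8*2, 9*1) = 36
m[11] = max(1*36, 2*27, 3*18, …, 9*2, 10*1) = 54
m[12] = max(1*54, 2*36, 3*27, …, 10*2, 11*1) = 81
m[13] = max(1*81, 2*54, 3*36, …, 11*2, 12*1) = 108
m[14] = max(1*108, 2*81, 3*54, …, 12*2, 13*1) = 162
m[15] = max(1*162, 2*108, 3*81, …, 13*2, 14*1) = 243
m[16] = max(1*243, 2*162, 3*108, …, 14*2, 15*1) = 324
m[17] = max(1*324, 2*243, 3*162, …, 15*2, 16*1) = 486
One optimal split: 3 + 3 + 3 + 3 + 3 + 2; product 3*3*3*3*3*2 = 486.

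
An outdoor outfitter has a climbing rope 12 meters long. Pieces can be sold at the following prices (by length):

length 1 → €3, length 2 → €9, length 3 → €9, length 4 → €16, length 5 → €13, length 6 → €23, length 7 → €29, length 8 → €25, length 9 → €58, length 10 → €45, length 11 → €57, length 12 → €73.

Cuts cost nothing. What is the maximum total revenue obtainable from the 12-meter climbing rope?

73

Consider every possible first cut. v[k] is the best of p[i]+v[k−i] over all sellable i≤k.
v[1] = 3
v[2] = max(3+3, 9+0) = 9
v[3] = max(3+9, 9+3, 9+0) = 12
v[4] = max(3+12, 9+9, 9+3, 16+0) = 18
v[5] = max(3+18, 9+12, 9+9, 16+3, 13+0) = 21
v[6] = max(3+21, 9+18, 9+12, 16+9, 13+3, 23+0) = 27
v[7] = max(3+27, 9+21, 9+18, …, 23+3, 29+0) = 30
v[8] = max(3+30, 9+27, 9+21, …, 29+3, 25+0) = 36
v[9] = max(3+36, 9+30, 9+27, …, 25+3, 58+0) = 58
v[10] = max(3+58, 9+36, 9+30, …, 58+3, 45+0) = 61
v[11] = max(3+61, 9+58, 9+36, …, 45+3, 57+0) = 67
v[12] = max(3+67, 9+61, 9+58, …, 57+3, 73+0) = 73
Best is to sell the whole 12-meter piece uncut for €73.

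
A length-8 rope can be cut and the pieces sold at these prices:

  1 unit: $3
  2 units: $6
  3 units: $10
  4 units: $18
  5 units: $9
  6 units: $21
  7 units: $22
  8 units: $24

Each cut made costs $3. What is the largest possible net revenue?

33

Build r[k] bottom-up: r[k] = max over allowed piece i of (p[i] + r[k−i]) − 3 per cut.
r[1] = 3
r[2] = 6
r[3] = 10
r[4] = 18
r[5] = 18  (first piece 1, then r[4]=18)
r[6] = 21  (first piece 2, then r[4]=18)
r[7] = 25  (first piece 3, then r[4]=18)
r[8] = 33  (first piece 4, then r[4]=18)
One optimal plan: pieces 4 + 4 (1 cut) → $36 − $3 = $33.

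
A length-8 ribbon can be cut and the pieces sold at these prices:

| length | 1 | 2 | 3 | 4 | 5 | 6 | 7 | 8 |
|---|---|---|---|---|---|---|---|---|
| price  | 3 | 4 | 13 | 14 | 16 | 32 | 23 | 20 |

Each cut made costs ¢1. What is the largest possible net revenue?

Let v[k] be the best obtainable value from length k. For each k, try every first piece i and keep the best of price[i] + v[k−i] minus the 1 cut fee when i<k.
v[1] = 3
v[2] = max(3+3-1, 4+0) = 5
v[3] = max(3+5-1, 4+3-1, 13+0) = 13
v[4] = max(3+13-1, 4+5-1, 13+3-1, 14+0) = 15
v[5] = max(3+15-1, 4+13-1, 13+5-1, 14+3-1, 16+0) = 17
v[6] = max(3+17-1, 4+15-1, 13+13-1, 14+5-1, 16+3-1, 32+0) = 32
v[7] = max(3+32-1, 4+17-1, 13+15-1, …, 32+3-1, 23+0) = 34
v[8] = max(3+34-1, 4+32-1, 13+17-1, …, 23+3-1, 20+0) = 36
One optimal plan: pieces 6 + 1 + 1 (2 cuts) → ¢38 − ¢2 = ¢36.

36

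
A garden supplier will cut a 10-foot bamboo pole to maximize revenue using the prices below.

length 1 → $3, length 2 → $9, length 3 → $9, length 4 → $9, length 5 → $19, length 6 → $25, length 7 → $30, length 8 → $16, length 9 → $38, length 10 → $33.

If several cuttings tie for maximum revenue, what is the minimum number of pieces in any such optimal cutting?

5

Let r[k] be the best obtainable value from length k. For each k, try every first piece i and keep the best of price[i] + r[k−i].
r[1] = 3
r[2] = 9
r[3] = 12  (first piece 1, then r[2]=9)
r[4] = 18  (first piece 2, then r[2]=9)
r[5] = 21  (first piece 1, then r[4]=18)
r[6] = 27  (first piece 2, then r[4]=18)
r[7] = 30  (first piece 1, then r[6]=27)
r[8] = 36  (first piece 2, then r[6]=27)
r[9] = 39  (first piece 1, then r[8]=36)
r[10] = 45  (first piece 2, then r[8]=36)
Maximum revenue is $45.
Now minimize piece count subject to staying optimal: for each k, pieces[k] = 1 + min over i with p[i]+r[k−i]=r[k] of pieces[k−i].
pieces[7] = 1
pieces[8] = 4
pieces[9] = 2
pieces[10] = 5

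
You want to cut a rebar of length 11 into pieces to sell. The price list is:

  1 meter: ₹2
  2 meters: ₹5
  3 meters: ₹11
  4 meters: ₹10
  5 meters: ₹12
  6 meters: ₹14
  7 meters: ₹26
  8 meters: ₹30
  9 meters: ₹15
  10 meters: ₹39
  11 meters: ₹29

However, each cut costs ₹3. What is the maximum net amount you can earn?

Let r[k] be the best obtainable value from length k. For each k, try every first piece i and keep the best of price[i] + r[k−i] minus the 3 cut fee when i<k.
r[1] = 2
r[2] = max(2+2-3, 5+0) = 5
r[3] = max(2+5-3, 5+2-3, 11+0) = 11
r[4] = max(2+11-3, 5+5-3, 11+2-3, 10+0) = 10
r[5] = max(2+10-3, 5+11-3, 11+5-3, 10+2-3, 12+0) = 13
r[6] = max(2+13-3, 5+10-3, 11+11-3, 10+5-3, 12+2-3, 14+0) = 19
r[7] = max(2+19-3, 5+13-3, 11+10-3, …, 14+2-3, 26+0) = 26
r[8] = max(2+26-3, 5+19-3, 11+13-3, …, 26+2-3, 30+0) = 30
r[9] = max(2+30-3, 5+26-3, 11+19-3, …, 30+2-3, 15+0) = 29
r[10] = max(2+29-3, 5+30-3, 11+26-3, …, 15+2-3, 39+0) = 39
r[11] = max(2+39-3, 5+29-3, 11+30-3, …, 39+2-3, 29+0) = 38
One optimal plan: pieces 10 + 1 (1 cut) → ₹41 − ₹3 = ₹38.

38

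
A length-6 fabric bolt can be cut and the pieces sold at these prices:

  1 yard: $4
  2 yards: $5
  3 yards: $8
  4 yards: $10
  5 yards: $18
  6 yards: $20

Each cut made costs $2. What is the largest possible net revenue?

Build v[k] bottom-up: v[k] = max over allowed piece i of (p[i] + v[k−i]) − 2 per cut.
v[1] = 4
v[2] = 6  (first piece 1, then v[1]=4)
v[3] = 8  (first piece 1, then v[2]=6)
v[4] = 10  (first piece 1, then v[3]=8)
v[5] = 18
v[6] = 20  (first piece 1, then v[5]=18)
One optimal plan: pieces 5 + 1 (1 cut) → $22 − $2 = $20.

20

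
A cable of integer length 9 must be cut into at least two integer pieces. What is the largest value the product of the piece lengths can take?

Define f[k] = max over 1≤i<k of i · max(k−i, f[k−i]); the inner max lets the remainder stay uncut if that's better.
f[2] = 1·max(1,0) = 1·1 = 1
f[3] = max(1·2, 2·1) = 2
f[4] = max(1·3, 2·2, 3·1) = 4
f[5] = max(1·4, 2·3, 3·2, 4·1) = 6
f[6] = max(1·6, 2·4, 3·3, 4·2, 5·1) = 9
f[7] = max(1·9, 2·6, 3·4, 4·3, 5·2, 6·1) = 12
f[8] = max(1·12, 2·9, 3·6, …, 6·2, 7·1) = 18
f[9] = max(1·18, 2·12, 3·9, …, 7·2, 8·1) = 27
One optimal split: 3 + 3 + 3; product 3·3·3 = 27.

27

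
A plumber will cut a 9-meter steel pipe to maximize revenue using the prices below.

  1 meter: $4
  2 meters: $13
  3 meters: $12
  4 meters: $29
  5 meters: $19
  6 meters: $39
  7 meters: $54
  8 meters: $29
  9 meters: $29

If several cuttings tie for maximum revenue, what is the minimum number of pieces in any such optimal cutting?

Let r[k] be the best obtainable value from length k. For each k, try every first piece i and keep the best of price[i] + r[k−i].
r[1] = 4
r[2] = 13
r[3] = 17  (first piece 1, then r[2]=13)
r[4] = 29
r[5] = 33  (first piece 1, then r[4]=29)
r[6] = 42  (first piece 2, then r[4]=29)
r[7] = 54
r[8] = 58  (first piece 1, then r[7]=54)
r[9] = 67  (first piece 2, then r[7]=54)
Maximum revenue is $67.
Now minimize piece count subject to staying optimal: for each k, pieces[k] = 1 + min over i with p[i]+r[k−i]=r[k] of pieces[k−i].
pieces[6] = 2
pieces[7] = 1
pieces[8] = 2
pieces[9] = 2

2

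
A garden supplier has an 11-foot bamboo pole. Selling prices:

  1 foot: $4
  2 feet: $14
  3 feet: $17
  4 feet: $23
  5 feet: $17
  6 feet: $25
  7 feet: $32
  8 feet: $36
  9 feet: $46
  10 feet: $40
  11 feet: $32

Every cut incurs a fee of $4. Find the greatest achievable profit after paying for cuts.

Let v[k] be the best obtainable value from length k. For each k, try every first piece i and keep the best of price[i] + v[k−i] minus the 4 cut fee when i<k.
v[1] = 4
v[2] = 14
v[3] = 17
v[4] = 24  (first piece 2, then v[2]=14)
v[5] = 27  (first piece 2, then v[3]=17)
v[6] = 34  (first piece 2, then v[4]=24)
v[7] = 37  (first piece 2, then v[5]=27)
v[8] = 44  (first piece 2, then v[6]=34)
v[9] = 47  (first piece 2, then v[7]=37)
v[10] = 54  (first piece 2, then v[8]=44)
v[11] = 57  (first piece 2, then v[9]=47)
One optimal plan: pieces 3 + 2 + 2 + 2 + 2 (4 cuts) → $73 − $16 = $57.

57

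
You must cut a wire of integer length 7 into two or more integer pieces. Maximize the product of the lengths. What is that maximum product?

12

Define m[k] = max over 1≤i<k of i · max(k−i, m[k−i]); the inner max lets the remainder stay uncut if that's better.
m[2] = 1*max(1,0) = 1*1 = 1
m[3] = 1*max(2,1) = 1*2 = 2
m[4] = 2*max(2,1) = 2*2 = 4
m[5] = 2*max(3,2) = 2*3 = 6
m[6] = 3*max(3,2) = 3*3 = 9
m[7] = 2*max(5,6) = 2*6 = 12
One optimal split: 3 + 2 + 2; product 3*2*2 = 12.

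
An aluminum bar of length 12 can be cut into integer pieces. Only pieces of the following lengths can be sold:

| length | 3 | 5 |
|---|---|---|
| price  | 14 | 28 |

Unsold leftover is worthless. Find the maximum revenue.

Consider every possible first cut. r[k] is the best of p[i]+r[k−i] over all sellable i≤k.
r[1] = 0
r[2] = 0
r[3] = 14
r[4] = 14
r[5] = max(14+0, 28+0) = 28
r[6] = max(14+14, 28+0) = 28
r[7] = max(14+14, 28+0) = 28
r[8] = max(14+28, 28+14) = 42
r[9] = max(14+28, 28+14) = 42
r[10] = max(14+28, 28+28) = 56
r[11] = max(14+42, 28+28) = 56
r[12] = max(14+42, 28+28) = 56
One optimal cutting: pieces 5 + 5 with 2 cm of scrap → $56.

56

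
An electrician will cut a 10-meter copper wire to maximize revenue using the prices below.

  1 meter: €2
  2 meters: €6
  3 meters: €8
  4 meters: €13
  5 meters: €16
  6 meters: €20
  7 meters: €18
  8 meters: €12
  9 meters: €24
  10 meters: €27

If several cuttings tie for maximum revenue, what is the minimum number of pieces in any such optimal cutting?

2

Let r[k] be the best obtainable value from length k. For each k, try every first piece i and keep the best of price[i] + r[k−i].
r[1] = 2
r[2] = 6
r[3] = 8  (first piece 1, then r[2]=6)
r[4] = 13
r[5] = 16
r[6] = 20
r[7] = 22  (first piece 1, then r[6]=20)
r[8] = 26  (first piece 2, then r[6]=20)
r[9] = 29  (first piece 4, then r[5]=16)
r[10] = 33  (first piece 4, then r[6]=20)
Maximum revenue is €33.
Now minimize piece count subject to staying optimal: for each k, pieces[k] = 1 + min over i with p[i]+r[k−i]=r[k] of pieces[k−i].
pieces[7] = 2
pieces[8] = 2
pieces[9] = 2
pieces[10] = 2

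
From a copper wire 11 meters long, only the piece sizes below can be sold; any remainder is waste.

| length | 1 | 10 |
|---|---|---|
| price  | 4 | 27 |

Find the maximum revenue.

44

Build best[k] bottom-up: best[k] = max over allowed piece i of (p[i] + best[k−i]).
best[1] = 4
best[2] = 8  (first piece 1, then best[1]=4)
best[3] = 12  (first piece 1, then best[2]=8)
best[4] = 16  (first piece 1, then best[3]=12)
best[5] = 20  (first piece 1, then best[4]=16)
best[6] = 24  (first piece 1, then best[5]=20)
best[7] = 28  (first piece 1, then best[6]=24)
best[8] = 32  (first piece 1, then best[7]=28)
best[9] = 36  (first piece 1, then best[8]=32)
best[10] = max(4+36, 27+0) = 40
best[11] = max(4+40, 27+4) = 44
One optimal cutting: 1 + 1 + 1 + 1 + 1 + 1 + 1 + 1 + 1 + 1 + 1 → €44.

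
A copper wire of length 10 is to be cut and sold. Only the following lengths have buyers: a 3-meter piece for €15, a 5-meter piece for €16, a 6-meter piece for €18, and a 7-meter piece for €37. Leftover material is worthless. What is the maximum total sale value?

52

Build f[k] bottom-up: f[k] = max over allowed piece i of (p[i] + f[k−i]).
f[1] = 0
f[2] = 0
f[3] = 15
f[4] = 15
f[5] = max(15+0, 16+0) = 16
f[6] = max(15+15, 16+0, 18+0) = 30
f[7] = max(15+15, 16+0, 18+0, 37+0) = 37
f[8] = max(15+16, 16+15, 18+0, 37+0) = 37
f[9] = max(15+30, 16+15, 18+15, 37+0) = 45
f[10] = max(15+37, 16+16, 18+15, 37+15) = 52
One optimal cutting: 7 + 3 → €52.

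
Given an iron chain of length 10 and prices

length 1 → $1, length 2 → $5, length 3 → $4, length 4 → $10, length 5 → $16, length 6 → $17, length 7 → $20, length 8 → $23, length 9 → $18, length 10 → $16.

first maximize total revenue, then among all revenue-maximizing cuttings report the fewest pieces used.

Consider every possible first cut. r[k] is the best of p[i]+r[k−i] over all sellable i≤k.
r[1] = 1
r[2] = max(1+1, 5+0) = 5
r[3] = max(1+5, 5+1, 4+0) = 6
r[4] = max(1+6, 5+5, 4+1, 10+0) = 10
r[5] = max(1+10, 5+6, 4+5, 10+1, 16+0) = 16
r[6] = max(1+16, 5+10, 4+6, 10+5, 16+1, 17+0) = 17
r[7] = max(1+17, 5+16, 4+10, …, 17+1, 20+0) = 21
r[8] = max(1+21, 5+17, 4+16, …, 20+1, 23+0) = 23
r[9] = max(1+23, 5+21, 4+17, …, 23+1, 18+0) = 26
r[10] = max(1+26, 5+23, 4+21, …, 18+1, 16+0) = 32
Maximum revenue is $32.
Now minimize piece count subject to staying optimal: for each k, pieces[k] = 1 + min over i with p[i]+r[k−i]=r[k] of pieces[k−i].
pieces[7] = 2
pieces[8] = 1
pieces[9] = 2
pieces[10] = 2

2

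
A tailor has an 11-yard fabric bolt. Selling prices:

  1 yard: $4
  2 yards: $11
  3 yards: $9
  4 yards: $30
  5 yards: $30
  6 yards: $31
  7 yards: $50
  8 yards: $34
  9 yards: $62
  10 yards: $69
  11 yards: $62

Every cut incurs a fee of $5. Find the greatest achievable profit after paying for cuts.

Let net[k] be the best obtainable value from length k. For each k, try every first piece i and keep the best of price[i] + net[k−i] minus the 5 cut fee when i<k.
net[1] = 4
net[2] = 11
net[3] = 10  (first piece 1, then net[2]=11)
net[4] = 30
net[5] = 30
net[6] = 36  (first piece 2, then net[4]=30)
net[7] = 50
net[8] = 55  (first piece 4, then net[4]=30)
net[9] = 62
net[10] = 69
net[11] = 75  (first piece 4, then net[7]=50)
One optimal plan: pieces 7 + 4 (1 cut) → $80 − $5 = $75.

75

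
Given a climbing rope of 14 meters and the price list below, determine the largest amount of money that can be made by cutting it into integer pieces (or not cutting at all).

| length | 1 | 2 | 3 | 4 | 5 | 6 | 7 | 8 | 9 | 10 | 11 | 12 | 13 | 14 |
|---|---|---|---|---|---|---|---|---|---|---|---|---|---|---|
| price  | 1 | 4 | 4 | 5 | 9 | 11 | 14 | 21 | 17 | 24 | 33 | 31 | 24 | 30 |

38

Build r[k] bottom-up: r[k] = max over allowed piece i of (p[i] + r[k−i]).
r[1] = 1
r[2] = max(1+1, 4+0) = 4
r[3] = max(1+4, 4+1, 4+0) = 5
r[4] = max(1+5, 4+4, 4+1, 5+0) = 8
r[5] = max(1+8, 4+5, 4+4, 5+1, 9+0) = 9
r[6] = max(1+9, 4+8, 4+5, 5+4, 9+1, 11+0) = 12
r[7] = max(1+12, 4+9, 4+8, …, 11+1, 14+0) = 14
r[8] = max(1+14, 4+12, 4+9, …, 14+1, 21+0) = 21
r[9] = max(1+21, 4+14, 4+12, …, 21+1, 17+0) = 22
r[10] = max(1+22, 4+21, 4+14, …, 17+1, 24+0) = 25
r[11] = max(1+25, 4+22, 4+21, …, 24+1, 33+0) = 33
r[12] = max(1+33, 4+25, 4+22, …, 33+1, 31+0) = 34
r[13] = max(1+34, 4+33, 4+25, …, 31+1, 24+0) = 37
r[14] = max(1+37, 4+34, 4+33, …, 24+1, 30+0) = 38
One optimal cutting: 11 + 2 + 1 → €33 + €4 + €1 = €38.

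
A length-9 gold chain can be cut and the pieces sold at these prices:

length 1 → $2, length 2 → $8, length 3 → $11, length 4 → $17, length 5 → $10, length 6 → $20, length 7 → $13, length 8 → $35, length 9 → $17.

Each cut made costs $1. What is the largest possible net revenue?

Build net[k] bottom-up: net[k] = max over allowed piece i of (p[i] + net[k−i]) − 1 per cut.
net[1] = 2
net[2] = 8
net[3] = 11
net[4] = 17
net[5] = 18  (first piece 1, then net[4]=17)
net[6] = 24  (first piece 2, then net[4]=17)
net[7] = 27  (first piece 3, then net[4]=17)
net[8] = 35
net[9] = 36  (first piece 1, then net[8]=35)
One optimal plan: pieces 8 + 1 (1 cut) → $37 − $1 = $36.

36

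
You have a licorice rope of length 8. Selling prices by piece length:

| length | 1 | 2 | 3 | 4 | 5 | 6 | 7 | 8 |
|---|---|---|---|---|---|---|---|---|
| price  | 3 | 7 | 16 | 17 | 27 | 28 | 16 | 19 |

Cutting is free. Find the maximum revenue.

43

Build r[k] bottom-up: r[k] = max over allowed piece i of (p[i] + r[k−i]).
r[1] = 3
r[2] = 7
r[3] = 16
r[4] = 19  (first piece 1, then r[3]=16)
r[5] = 27
r[6] = 32  (first piece 3, then r[3]=16)
r[7] = 35  (first piece 1, then r[6]=32)
r[8] = 43  (first piece 3, then r[5]=27)
One optimal cutting: 5 + 3 → ¢27 + ¢16 = ¢43.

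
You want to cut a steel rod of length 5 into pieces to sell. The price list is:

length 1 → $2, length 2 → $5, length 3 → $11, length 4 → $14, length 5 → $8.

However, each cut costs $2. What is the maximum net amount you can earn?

Let v[k] be the best obtainable value from length k. For each k, try every first piece i and keep the best of price[i] + v[k−i] minus the 2 cut fee when i<k.
v[1] = 2
v[2] = max(2+2-2, 5+0) = 5
v[3] = max(2+5-2, 5+2-2, 11+0) = 11
v[4] = max(2+11-2, 5+5-2, 11+2-2, 14+0) = 14
v[5] = max(2+14-2, 5+11-2, 11+5-2, 14+2-2, 8+0) = 14
One optimal plan: pieces 4 + 1 (1 cut) → $16 − $2 = $14.

14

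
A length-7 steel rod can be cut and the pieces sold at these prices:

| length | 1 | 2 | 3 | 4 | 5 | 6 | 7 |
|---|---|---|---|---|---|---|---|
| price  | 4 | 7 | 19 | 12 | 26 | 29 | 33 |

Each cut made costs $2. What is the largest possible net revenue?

Consider every possible first cut. net[k] is the best of p[i]+net[k−i] over all sellable i≤k, charging 2 whenever i<k.
net[1] = 4
net[2] = max(4+4-2, 7+0) = 7
net[3] = max(4+7-2, 7+4-2, 19+0) = 19
net[4] = max(4+19-2, 7+7-2, 19+4-2, 12+0) = 21
net[5] = max(4+21-2, 7+19-2, 19+7-2, 12+4-2, 26+0) = 26
net[6] = max(4+26-2, 7+21-2, 19+19-2, 12+7-2, 26+4-2, 29+0) = 36
net[7] = max(4+36-2, 7+26-2, 19+21-2, …, 29+4-2, 33+0) = 38
One optimal plan: pieces 3 + 3 + 1 (2 cuts) → $42 − $4 = $38.

38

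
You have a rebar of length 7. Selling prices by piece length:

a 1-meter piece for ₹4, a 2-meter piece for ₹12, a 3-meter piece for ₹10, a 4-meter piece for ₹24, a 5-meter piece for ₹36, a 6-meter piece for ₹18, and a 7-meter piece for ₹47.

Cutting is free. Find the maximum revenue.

Consider every possible first cut. r[k] is the best of p[i]+r[k−i] over all sellable i≤k.
r[1] = 4
r[2] = max(4+4, 12+0) = 12
r[3] = max(4+12, 12+4, 10+0) = 16
r[4] = max(4+16, 12+12, 10+4, 24+0) = 24
r[5] = max(4+24, 12+16, 10+12, 24+4, 36+0) = 36
r[6] = max(4+36, 12+24, 10+16, 24+12, 36+4, 18+0) = 40
r[7] = max(4+40, 12+36, 10+24, …, 18+4, 47+0) = 48
One optimal cutting: 5 + 2 → ₹36 + ₹12 = ₹48.

48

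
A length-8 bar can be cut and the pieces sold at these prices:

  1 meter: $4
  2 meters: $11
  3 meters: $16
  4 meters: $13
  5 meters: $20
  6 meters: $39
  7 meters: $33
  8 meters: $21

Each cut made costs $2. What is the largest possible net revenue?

Let v[k] be the best obtainable value from length k. For each k, try every first piece i and keep the best of price[i] + v[k−i] minus the 2 cut fee when i<k.
v[1] = 4
v[2] = max(4+4-2, 11+0) = 11
v[3] = max(4+11-2, 11+4-2, 16+0) = 16
v[4] = max(4+16-2, 11+11-2, 16+4-2, 13+0) = 20
v[5] = max(4+20-2, 11+16-2, 16+11-2, 13+4-2, 20+0) = 25
v[6] = max(4+25-2, 11+20-2, 16+16-2, 13+11-2, 20+4-2, 39+0) = 39
v[7] = max(4+39-2, 11+25-2, 16+20-2, …, 39+4-2, 33+0) = 41
v[8] = max(4+41-2, 11+39-2, 16+25-2, …, 33+4-2, 21+0) = 48
One optimal plan: pieces 6 + 2 (1 cut) → $50 − $2 = $48.

48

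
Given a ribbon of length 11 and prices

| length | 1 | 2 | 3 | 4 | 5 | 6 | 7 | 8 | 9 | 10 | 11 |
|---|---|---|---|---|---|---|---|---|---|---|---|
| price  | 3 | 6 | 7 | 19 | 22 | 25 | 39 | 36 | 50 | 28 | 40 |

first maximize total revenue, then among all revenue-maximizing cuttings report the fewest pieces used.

Build r[k] bottom-up: r[k] = max over allowed piece i of (p[i] + r[k−i]).
r[1] = 3
r[2] = 6  (first piece 1, then r[1]=3)
r[3] = 9  (first piece 1, then r[2]=6)
r[4] = 19
r[5] = 22  (first piece 1, then r[4]=19)
r[6] = 25  (first piece 1, then r[5]=22)
r[7] = 39
r[8] = 42  (first piece 1, then r[7]=39)
r[9] = 50
r[10] = 53  (first piece 1, then r[9]=50)
r[11] = 58  (first piece 4, then r[7]=39)
Maximum revenue is ¢58.
Now minimize piece count subject to staying optimal: for each k, pieces[k] = 1 + min over i with p[i]+r[k−i]=r[k] of pieces[k−i].
pieces[8] = 2
pieces[9] = 1
pieces[10] = 2
pieces[11] = 2

2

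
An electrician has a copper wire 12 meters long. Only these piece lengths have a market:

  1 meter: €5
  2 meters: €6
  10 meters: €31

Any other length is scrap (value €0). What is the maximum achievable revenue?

Build f[k] bottom-up: f[k] = max over allowed piece i of (p[i] + f[k−i]).
f[1] = 5
f[2] = 10  (first piece 1, then f[1]=5)
f[3] = 15  (first piece 1, then f[2]=10)
f[4] = 20  (first piece 1, then f[3]=15)
f[5] = 25  (first piece 1, then f[4]=20)
f[6] = 30  (first piece 1, then f[5]=25)
f[7] = 35  (first piece 1, then f[6]=30)
f[8] = 40  (first piece 1, then f[7]=35)
f[9] = 45  (first piece 1, then f[8]=40)
f[10] = 50  (first piece 1, then f[9]=45)
f[11] = 55  (first piece 1, then f[10]=50)
f[12] = 60  (first piece 1, then f[11]=55)
One optimal cutting: 1 + 1 + 1 + 1 + 1 + 1 + 1 + 1 + 1 + 1 + 1 + 1 → €60.

60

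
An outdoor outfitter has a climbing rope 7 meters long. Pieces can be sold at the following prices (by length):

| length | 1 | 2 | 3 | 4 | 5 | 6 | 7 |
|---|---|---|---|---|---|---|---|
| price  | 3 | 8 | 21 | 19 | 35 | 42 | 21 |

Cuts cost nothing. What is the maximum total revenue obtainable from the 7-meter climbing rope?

45

Build r[k] bottom-up: r[k] = max over allowed piece i of (p[i] + r[k−i]).
r[1] = 3
r[2] = max(3+3, 8+0) = 8
r[3] = max(3+8, 8+3, 21+0) = 21
r[4] = max(3+21, 8+8, 21+3, 19+0) = 24
r[5] = max(3+24, 8+21, 21+8, 19+3, 35+0) = 35
r[6] = max(3+35, 8+24, 21+21, 19+8, 35+3, 42+0) = 42
r[7] = max(3+42, 8+35, 21+24, …, 42+3, 21+0) = 45
One optimal cutting: 3 + 3 + 1 → €21 + €21 + €3 = €45.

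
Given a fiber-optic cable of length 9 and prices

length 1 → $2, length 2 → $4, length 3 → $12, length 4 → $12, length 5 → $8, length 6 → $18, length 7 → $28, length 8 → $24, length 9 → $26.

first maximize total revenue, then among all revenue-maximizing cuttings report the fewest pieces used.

3

Build r[k] bottom-up: r[k] = max over allowed piece i of (p[i] + r[k−i]).
r[1] = 2
r[2] = 4  (first piece 1, then r[1]=2)
r[3] = 12
r[4] = 14  (first piece 1, then r[3]=12)
r[5] = 16  (first piece 1, then r[4]=14)
r[6] = 24  (first piece 3, then r[3]=12)
r[7] = 28
r[8] = 30  (first piece 1, then r[7]=28)
r[9] = 36  (first piece 3, then r[6]=24)
Maximum revenue is $36.
Now minimize piece count subject to staying optimal: for each k, pieces[k] = 1 + min over i with p[i]+r[k−i]=r[k] of pieces[k−i].
pieces[6] = 2
pieces[7] = 1
pieces[8] = 2
pieces[9] = 3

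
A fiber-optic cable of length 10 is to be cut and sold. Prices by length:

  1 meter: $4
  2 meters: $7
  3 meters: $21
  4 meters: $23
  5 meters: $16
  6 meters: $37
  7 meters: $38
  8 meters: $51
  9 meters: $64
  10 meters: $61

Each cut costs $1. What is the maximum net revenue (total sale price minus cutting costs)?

Consider every possible first cut. net[k] is the best of p[i]+net[k−i] over all sellable i≤k, charging 1 whenever i<k.
net[1] = 4
net[2] = max(4+4-1, 7+0) = 7
net[3] = max(4+7-1, 7+4-1, 21+0) = 21
net[4] = max(4+21-1, 7+7-1, 21+4-1, 23+0) = 24
net[5] = max(4+24-1, 7+21-1, 21+7-1, 23+4-1, 16+0) = 27
net[6] = max(4+27-1, 7+24-1, 21+21-1, 23+7-1, 16+4-1, 37+0) = 41
net[7] = max(4+41-1, 7+27-1, 21+24-1, …, 37+4-1, 38+0) = 44
net[8] = max(4+44-1, 7+41-1, 21+27-1, …, 38+4-1, 51+0) = 51
net[9] = max(4+51-1, 7+44-1, 21+41-1, …, 51+4-1, 64+0) = 64
net[10] = max(4+64-1, 7+51-1, 21+44-1, …, 64+4-1, 61+0) = 67
One optimal plan: pieces 9 + 1 (1 cut) → $68 − $1 = $67.

67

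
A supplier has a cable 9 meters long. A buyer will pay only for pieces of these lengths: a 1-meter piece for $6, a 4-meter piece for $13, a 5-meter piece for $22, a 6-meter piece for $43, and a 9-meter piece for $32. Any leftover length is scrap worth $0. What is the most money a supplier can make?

Consider every possible first cut. r[k] is the best of p[i]+r[k−i] over all sellable i≤k.
r[1] = 6
r[2] = 12  (first piece 1, then r[1]=6)
r[3] = 18  (first piece 1, then r[2]=12)
r[4] = 24  (first piece 1, then r[3]=18)
r[5] = 30  (first piece 1, then r[4]=24)
r[6] = 43
r[7] = 49  (first piece 1, then r[6]=43)
r[8] = 55  (first piece 1, then r[7]=49)
r[9] = 61  (first piece 1, then r[8]=55)
One optimal cutting: 6 + 1 + 1 + 1 → $61.

61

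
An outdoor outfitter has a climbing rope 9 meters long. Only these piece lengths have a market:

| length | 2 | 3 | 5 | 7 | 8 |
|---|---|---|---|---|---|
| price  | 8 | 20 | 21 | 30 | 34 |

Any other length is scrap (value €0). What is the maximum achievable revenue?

60

Build r[k] bottom-up: r[k] = max over allowed piece i of (p[i] + r[k−i]).
r[1] = 0
r[2] = 8
r[3] = 20
r[4] = 20
r[5] = 28  (first piece 2, then r[3]=20)
r[6] = 40  (first piece 3, then r[3]=20)
r[7] = 40
r[8] = 48  (first piece 2, then r[6]=40)
r[9] = 60  (first piece 3, then r[6]=40)
One optimal cutting: 3 + 3 + 3 → €60.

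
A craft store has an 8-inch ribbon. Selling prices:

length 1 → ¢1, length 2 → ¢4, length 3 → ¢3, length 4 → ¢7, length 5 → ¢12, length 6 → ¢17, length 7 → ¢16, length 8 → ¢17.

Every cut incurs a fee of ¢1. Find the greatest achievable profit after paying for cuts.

Let v[k] be the best obtainable value from length k. For each k, try every first piece i and keep the best of price[i] + v[k−i] minus the 1 cut fee when i<k.
v[1] = 1
v[2] = 4
v[3] = 4  (first piece 1, then v[2]=4)
v[4] = 7  (first piece 2, then v[2]=4)
v[5] = 12
v[6] = 17
v[7] = 17  (first piece 1, then v[6]=17)
v[8] = 20  (first piece 2, then v[6]=17)
One optimal plan: pieces 6 + 2 (1 cut) → ¢21 − ¢1 = ¢20.

20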